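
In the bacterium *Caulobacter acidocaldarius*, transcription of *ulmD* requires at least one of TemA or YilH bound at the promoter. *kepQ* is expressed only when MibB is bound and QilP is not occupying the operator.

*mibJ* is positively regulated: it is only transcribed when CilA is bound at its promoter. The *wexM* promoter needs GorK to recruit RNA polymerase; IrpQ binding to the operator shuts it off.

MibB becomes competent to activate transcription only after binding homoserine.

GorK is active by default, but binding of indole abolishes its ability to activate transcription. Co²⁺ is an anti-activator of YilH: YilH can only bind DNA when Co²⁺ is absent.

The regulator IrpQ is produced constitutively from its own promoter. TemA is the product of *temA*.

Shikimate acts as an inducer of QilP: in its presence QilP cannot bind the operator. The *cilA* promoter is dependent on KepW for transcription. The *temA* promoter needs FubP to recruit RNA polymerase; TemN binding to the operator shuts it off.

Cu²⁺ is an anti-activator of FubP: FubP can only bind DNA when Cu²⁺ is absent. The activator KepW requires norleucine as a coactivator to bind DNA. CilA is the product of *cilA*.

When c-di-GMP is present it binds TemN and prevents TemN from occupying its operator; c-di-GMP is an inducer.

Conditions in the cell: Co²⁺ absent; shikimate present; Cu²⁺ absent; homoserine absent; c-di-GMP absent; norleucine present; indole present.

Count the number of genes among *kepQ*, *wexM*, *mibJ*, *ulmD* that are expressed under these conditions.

2

Shikimate is present, so QilP is inactive.
Homoserine is absent, so MibB is inactive.
Required activator MibB is absent, so *kepQ* is not transcribed.
→ *kepQ* is OFF.
Indole is present, so GorK is inactive.
IrpQ is produced constitutively and is active.
With repressor IrpQ bound, *wexM* is not transcribed.
→ *wexM* is OFF.
Norleucine is present, so KepW is active.
No repressor is bound and KepW is active, so *cilA* is transcribed.
So CilA is produced and active.
No repressor is bound and CilA is active, so *mibJ* is transcribed.
→ *mibJ* is ON.
c-di-GMP is absent, so TemN is active.
Cu²⁺ is absent, so FubP is active.
With repressor TemN bound, *temA* is not transcribed.
So TemA is not produced.
Co²⁺ is absent, so YilH is active.
Activator YilH is present, so *ulmD* is transcribed.
→ *ulmD* is ON.
2 of the 4 genes are transcribed.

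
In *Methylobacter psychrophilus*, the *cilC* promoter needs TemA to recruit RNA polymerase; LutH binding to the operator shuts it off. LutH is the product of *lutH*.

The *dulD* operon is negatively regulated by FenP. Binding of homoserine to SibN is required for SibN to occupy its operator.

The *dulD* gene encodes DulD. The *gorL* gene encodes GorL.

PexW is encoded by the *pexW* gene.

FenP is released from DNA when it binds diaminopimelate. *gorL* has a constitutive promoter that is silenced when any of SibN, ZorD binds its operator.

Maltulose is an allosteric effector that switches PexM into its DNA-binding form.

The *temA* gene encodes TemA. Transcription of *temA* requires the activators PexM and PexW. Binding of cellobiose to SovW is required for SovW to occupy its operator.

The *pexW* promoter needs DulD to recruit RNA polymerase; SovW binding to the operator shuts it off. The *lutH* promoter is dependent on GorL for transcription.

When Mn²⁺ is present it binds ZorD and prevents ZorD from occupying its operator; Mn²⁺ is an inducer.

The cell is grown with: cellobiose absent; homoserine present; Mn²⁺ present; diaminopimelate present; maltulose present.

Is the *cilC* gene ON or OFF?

Maltulose is present, so PexM is active.
Diaminopimelate is present, so FenP is inactive.
With no repressor bound, *dulD* is transcribed.
So DulD is produced and active.
Cellobiose is absent, so SovW is inactive.
No repressor is bound and DulD is active, so *pexW* is transcribed.
So PexW is produced and active.
No repressor is bound and PexM and PexW are active, so *temA* is transcribed.
So TemA is produced and active.
Homoserine is present, so SibN is active.
Mn²⁺ is present, so ZorD is inactive.
With repressor SibN bound, *gorL* is not transcribed.
So GorL is not produced.
Required activator GorL is absent, so *lutH* is not transcribed.
So LutH is not produced.
No repressor is bound and TemA is active, so *cilC* is transcribed.

ON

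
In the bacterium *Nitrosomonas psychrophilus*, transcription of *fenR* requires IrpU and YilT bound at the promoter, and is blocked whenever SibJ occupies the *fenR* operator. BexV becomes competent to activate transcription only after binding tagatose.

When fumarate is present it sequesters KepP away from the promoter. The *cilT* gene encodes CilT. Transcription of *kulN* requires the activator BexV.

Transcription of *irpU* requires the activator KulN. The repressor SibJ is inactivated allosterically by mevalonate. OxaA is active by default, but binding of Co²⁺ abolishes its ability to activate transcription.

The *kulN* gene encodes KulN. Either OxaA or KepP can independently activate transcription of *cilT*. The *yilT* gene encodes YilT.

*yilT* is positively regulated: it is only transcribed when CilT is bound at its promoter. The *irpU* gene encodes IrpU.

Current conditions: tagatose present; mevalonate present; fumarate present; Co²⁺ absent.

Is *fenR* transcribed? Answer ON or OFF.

Mevalonate is present, so SibJ is inactive.
Tagatose is present, so BexV is active.
No repressor is bound and BexV is active, so *kulN* is transcribed.
So KulN is produced and active.
No repressor is bound and KulN is active, so *irpU* is transcribed.
So IrpU is produced and active.
Co²⁺ is absent, so OxaA is active.
Fumarate is present, so KepP is inactive.
Activator OxaA is present, so *cilT* is transcribed.
So CilT is produced and active.
No repressor is bound and CilT is active, so *yilT* is transcribed.
So YilT is produced and active.
No repressor is bound and IrpU and YilT are active, so *fenR* is transcribed.

ON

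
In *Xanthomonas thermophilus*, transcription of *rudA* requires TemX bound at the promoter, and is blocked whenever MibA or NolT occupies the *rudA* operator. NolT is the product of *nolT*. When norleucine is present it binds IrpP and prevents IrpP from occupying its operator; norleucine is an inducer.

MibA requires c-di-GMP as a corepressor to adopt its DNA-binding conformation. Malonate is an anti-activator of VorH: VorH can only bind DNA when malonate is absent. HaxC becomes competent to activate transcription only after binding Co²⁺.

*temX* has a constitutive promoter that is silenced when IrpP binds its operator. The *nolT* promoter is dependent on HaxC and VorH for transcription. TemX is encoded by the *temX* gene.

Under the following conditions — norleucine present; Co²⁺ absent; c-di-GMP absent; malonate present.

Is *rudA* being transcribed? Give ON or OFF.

c-di-GMP is absent, so MibA is inactive.
Co²⁺ is absent, so HaxC is inactive.
Malonate is present, so VorH is inactive.
Required activator HaxC is absent, so *nolT* is not transcribed.
So NolT is not produced.
Norleucine is present, so IrpP is inactive.
With no repressor bound, *temX* is transcribed.
So TemX is produced and active.
No repressor is bound and TemX is active, so *rudA* is transcribed.

ON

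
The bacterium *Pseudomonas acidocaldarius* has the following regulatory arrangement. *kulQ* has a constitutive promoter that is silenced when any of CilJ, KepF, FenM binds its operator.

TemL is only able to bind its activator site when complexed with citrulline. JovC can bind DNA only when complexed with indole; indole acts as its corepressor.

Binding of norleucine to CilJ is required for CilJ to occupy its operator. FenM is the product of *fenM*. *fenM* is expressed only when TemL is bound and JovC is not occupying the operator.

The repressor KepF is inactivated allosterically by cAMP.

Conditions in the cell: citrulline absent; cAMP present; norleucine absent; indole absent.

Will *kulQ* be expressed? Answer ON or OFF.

Norleucine is absent, so CilJ is inactive.
cAMP is present, so KepF is inactive.
Indole is absent, so JovC is inactive.
Citrulline is absent, so TemL is inactive.
Required activator TemL is absent, so *fenM* is not transcribed.
So FenM is not produced.
With no repressor bound, *kulQ* is transcribed.

ON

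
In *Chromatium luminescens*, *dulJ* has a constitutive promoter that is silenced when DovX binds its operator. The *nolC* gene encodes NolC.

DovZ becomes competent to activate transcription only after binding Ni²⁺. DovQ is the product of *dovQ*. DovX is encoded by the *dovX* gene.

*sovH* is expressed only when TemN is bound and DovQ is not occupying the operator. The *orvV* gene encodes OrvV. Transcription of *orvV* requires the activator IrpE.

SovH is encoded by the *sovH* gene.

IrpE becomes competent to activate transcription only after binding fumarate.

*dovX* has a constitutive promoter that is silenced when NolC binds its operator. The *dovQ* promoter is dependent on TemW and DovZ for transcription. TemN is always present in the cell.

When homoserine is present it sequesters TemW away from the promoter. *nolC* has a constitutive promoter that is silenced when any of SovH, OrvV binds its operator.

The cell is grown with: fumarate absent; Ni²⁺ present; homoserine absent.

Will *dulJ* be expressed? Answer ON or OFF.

Homoserine is absent, so TemW is active.
Ni²⁺ is present, so DovZ is active.
No repressor is bound and TemW and DovZ are active, so *dovQ* is transcribed.
So DovQ is produced and active.
TemN is produced constitutively and is active.
With repressor DovQ bound, *sovH* is not transcribed.
So SovH is not produced.
Fumarate is absent, so IrpE is inactive.
Required activator IrpE is absent, so *orvV* is not transcribed.
So OrvV is not produced.
With no repressor bound, *nolC* is transcribed.
So NolC is produced and active.
With repressor NolC bound, *dovX* is not transcribed.
So DovX is not produced.
With no repressor bound, *dulJ* is transcribed.

ON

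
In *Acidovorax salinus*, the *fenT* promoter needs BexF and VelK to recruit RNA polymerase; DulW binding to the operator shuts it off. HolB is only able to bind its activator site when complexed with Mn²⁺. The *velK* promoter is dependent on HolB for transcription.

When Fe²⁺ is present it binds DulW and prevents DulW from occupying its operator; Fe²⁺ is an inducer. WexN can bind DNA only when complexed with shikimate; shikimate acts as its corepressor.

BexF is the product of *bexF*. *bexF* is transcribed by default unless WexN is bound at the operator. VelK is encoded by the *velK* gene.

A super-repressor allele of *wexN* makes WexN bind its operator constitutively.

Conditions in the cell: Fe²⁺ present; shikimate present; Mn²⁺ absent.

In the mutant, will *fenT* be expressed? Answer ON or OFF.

OFF

WexN is constitutively active in this strain.
With repressor WexN bound, *bexF* is not transcribed.
So BexF is not produced.
Mn²⁺ is absent, so HolB is inactive.
Required activator HolB is absent, so *velK* is not transcribed.
So VelK is not produced.
Fe²⁺ is present, so DulW is inactive.
Required activator BexF is absent, so *fenT* is not transcribed.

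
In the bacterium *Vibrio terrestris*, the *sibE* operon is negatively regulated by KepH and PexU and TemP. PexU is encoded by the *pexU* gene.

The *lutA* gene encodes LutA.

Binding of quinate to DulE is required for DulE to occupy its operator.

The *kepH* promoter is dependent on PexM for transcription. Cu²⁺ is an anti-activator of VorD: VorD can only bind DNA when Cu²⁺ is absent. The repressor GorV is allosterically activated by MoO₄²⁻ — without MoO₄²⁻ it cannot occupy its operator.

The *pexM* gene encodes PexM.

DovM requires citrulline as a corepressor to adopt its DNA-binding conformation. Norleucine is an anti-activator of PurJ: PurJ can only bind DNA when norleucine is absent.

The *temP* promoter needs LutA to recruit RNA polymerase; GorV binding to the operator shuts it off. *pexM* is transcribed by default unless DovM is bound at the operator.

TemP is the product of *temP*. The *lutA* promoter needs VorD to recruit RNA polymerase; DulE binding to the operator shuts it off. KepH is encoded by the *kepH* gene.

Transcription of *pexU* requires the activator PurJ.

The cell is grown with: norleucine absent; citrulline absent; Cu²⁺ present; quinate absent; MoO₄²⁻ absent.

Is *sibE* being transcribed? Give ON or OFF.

Citrulline is absent, so DovM is inactive.
With no repressor bound, *pexM* is transcribed.
So PexM is produced and active.
No repressor is bound and PexM is active, so *kepH* is transcribed.
So KepH is produced and active.
Norleucine is absent, so PurJ is active.
No repressor is bound and PurJ is active, so *pexU* is transcribed.
So PexU is produced and active.
Quinate is absent, so DulE is inactive.
Cu²⁺ is present, so VorD is inactive.
Required activator VorD is absent, so *lutA* is not transcribed.
So LutA is not produced.
MoO₄²⁻ is absent, so GorV is inactive.
Required activator LutA is absent, so *temP* is not transcribed.
So TemP is not produced.
With repressor KepH bound, *sibE* is not transcribed.

OFF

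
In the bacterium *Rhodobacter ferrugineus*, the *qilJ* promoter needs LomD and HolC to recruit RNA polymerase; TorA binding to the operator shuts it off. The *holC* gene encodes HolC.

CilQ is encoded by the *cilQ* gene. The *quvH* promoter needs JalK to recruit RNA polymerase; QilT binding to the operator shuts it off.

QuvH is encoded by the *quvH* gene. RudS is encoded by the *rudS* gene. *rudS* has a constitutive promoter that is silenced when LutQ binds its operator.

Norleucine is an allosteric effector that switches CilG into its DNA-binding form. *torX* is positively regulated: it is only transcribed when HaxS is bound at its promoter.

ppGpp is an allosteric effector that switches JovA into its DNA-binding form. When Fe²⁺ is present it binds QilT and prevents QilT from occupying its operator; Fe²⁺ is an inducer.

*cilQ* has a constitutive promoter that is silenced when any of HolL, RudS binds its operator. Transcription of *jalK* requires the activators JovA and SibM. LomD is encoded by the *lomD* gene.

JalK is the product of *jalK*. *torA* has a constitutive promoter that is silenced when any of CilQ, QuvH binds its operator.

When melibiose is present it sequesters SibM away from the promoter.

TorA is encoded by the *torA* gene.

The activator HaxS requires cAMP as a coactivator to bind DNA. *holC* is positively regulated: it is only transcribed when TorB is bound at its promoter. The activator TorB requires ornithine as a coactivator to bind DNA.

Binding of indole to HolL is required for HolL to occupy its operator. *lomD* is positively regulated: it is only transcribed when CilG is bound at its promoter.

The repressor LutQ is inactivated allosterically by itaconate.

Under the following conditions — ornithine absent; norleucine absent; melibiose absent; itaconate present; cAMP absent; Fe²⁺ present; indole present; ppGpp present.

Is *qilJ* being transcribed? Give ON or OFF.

OFF

Norleucine is absent, so CilG is inactive.
Required activator CilG is absent, so *lomD* is not transcribed.
So LomD is not produced.
Ornithine is absent, so TorB is inactive.
Required activator TorB is absent, so *holC* is not transcribed.
So HolC is not produced.
Indole is present, so HolL is active.
Itaconate is present, so LutQ is inactive.
With no repressor bound, *rudS* is transcribed.
So RudS is produced and active.
With repressor HolL bound, *cilQ* is not transcribed.
So CilQ is not produced.
Fe²⁺ is present, so QilT is inactive.
ppGpp is present, so JovA is active.
Melibiose is absent, so SibM is active.
No repressor is bound and JovA and SibM are active, so *jalK* is transcribed.
So JalK is produced and active.
No repressor is bound and JalK is active, so *quvH* is transcribed.
So QuvH is produced and active.
With repressor QuvH bound, *torA* is not transcribed.
So TorA is not produced.
Required activator LomD is absent, so *qilJ* is not transcribed.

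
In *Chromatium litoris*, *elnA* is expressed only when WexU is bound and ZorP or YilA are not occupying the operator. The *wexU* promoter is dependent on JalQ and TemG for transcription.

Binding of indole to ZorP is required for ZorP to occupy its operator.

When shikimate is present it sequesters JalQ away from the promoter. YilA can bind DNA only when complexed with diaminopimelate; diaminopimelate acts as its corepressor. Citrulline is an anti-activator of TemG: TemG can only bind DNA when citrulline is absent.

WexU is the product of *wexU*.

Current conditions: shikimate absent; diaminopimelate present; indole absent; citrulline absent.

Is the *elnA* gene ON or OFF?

Indole is absent, so ZorP is inactive.
Diaminopimelate is present, so YilA is active.
Shikimate is absent, so JalQ is active.
Citrulline is absent, so TemG is active.
No repressor is bound and JalQ and TemG are active, so *wexU* is transcribed.
So WexU is produced and active.
With repressor YilA bound, *elnA* is not transcribed.

OFF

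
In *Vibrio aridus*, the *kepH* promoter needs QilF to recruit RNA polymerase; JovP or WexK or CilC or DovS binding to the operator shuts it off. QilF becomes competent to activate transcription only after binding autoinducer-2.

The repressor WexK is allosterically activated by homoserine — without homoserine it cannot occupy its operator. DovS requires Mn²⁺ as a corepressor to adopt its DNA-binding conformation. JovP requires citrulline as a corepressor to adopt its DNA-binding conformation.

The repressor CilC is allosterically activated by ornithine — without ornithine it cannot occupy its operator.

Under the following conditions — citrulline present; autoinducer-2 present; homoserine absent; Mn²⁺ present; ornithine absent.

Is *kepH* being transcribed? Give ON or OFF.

Citrulline is present, so JovP is active.
Homoserine is absent, so WexK is inactive.
Ornithine is absent, so CilC is inactive.
Mn²⁺ is present, so DovS is active.
Autoinducer-2 is present, so QilF is active.
With repressor JovP bound, *kepH* is not transcribed.

OFF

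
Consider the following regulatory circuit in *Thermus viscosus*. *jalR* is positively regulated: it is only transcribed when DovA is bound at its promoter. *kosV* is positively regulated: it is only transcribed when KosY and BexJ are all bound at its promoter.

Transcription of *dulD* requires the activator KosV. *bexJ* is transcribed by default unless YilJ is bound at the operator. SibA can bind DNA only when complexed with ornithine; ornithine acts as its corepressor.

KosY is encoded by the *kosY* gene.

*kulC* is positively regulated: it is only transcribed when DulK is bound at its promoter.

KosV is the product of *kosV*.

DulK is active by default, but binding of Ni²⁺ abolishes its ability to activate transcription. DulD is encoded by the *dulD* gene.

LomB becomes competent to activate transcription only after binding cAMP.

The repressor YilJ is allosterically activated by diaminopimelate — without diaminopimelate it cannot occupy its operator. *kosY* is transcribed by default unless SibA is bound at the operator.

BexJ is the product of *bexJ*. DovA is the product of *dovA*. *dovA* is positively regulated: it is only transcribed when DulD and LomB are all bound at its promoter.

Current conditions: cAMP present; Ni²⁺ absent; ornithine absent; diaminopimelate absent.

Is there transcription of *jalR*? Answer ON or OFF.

ON

Ornithine is absent, so SibA is inactive.
With no repressor bound, *kosY* is transcribed.
So KosY is produced and active.
Diaminopimelate is absent, so YilJ is inactive.
With no repressor bound, *bexJ* is transcribed.
So BexJ is produced and active.
No repressor is bound and KosY and BexJ are active, so *kosV* is transcribed.
So KosV is produced and active.
No repressor is bound and KosV is active, so *dulD* is transcribed.
So DulD is produced and active.
cAMP is present, so LomB is active.
No repressor is bound and DulD and LomB are active, so *dovA* is transcribed.
So DovA is produced and active.
No repressor is bound and DovA is active, so *jalR* is transcribed.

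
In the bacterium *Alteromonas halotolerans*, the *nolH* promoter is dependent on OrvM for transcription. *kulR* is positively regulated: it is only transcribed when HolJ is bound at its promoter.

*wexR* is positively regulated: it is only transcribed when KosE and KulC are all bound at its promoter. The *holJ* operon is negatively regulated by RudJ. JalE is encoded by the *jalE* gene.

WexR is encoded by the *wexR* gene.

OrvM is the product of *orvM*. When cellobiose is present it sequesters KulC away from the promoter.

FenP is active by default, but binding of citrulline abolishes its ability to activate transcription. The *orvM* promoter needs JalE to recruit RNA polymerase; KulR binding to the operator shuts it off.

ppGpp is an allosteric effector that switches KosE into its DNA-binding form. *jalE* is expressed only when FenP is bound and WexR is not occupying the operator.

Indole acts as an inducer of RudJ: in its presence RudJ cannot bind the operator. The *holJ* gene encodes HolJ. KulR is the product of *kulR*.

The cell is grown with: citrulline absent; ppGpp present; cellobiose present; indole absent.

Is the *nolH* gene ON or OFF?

ON

Indole is absent, so RudJ is active.
With repressor RudJ bound, *holJ* is not transcribed.
So HolJ is not produced.
Required activator HolJ is absent, so *kulR* is not transcribed.
So KulR is not produced.
ppGpp is present, so KosE is active.
Cellobiose is present, so KulC is inactive.
Required activator KulC is absent, so *wexR* is not transcribed.
So WexR is not produced.
Citrulline is absent, so FenP is active.
No repressor is bound and FenP is active, so *jalE* is transcribed.
So JalE is produced and active.
No repressor is bound and JalE is active, so *orvM* is transcribed.
So OrvM is produced and active.
No repressor is bound and OrvM is active, so *nolH* is transcribed.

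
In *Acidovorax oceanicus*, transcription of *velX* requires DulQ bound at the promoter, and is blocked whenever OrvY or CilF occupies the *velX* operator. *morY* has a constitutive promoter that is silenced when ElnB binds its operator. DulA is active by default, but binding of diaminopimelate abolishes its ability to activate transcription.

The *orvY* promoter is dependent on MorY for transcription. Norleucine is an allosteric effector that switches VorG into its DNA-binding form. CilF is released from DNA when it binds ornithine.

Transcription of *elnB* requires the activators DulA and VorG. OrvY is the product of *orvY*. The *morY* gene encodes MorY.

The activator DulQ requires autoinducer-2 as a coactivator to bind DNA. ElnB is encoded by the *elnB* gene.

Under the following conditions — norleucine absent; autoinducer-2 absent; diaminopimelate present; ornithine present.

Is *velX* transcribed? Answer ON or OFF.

OFF

Diaminopimelate is present, so DulA is inactive.
Norleucine is absent, so VorG is inactive.
Required activator DulA is absent, so *elnB* is not transcribed.
So ElnB is not produced.
With no repressor bound, *morY* is transcribed.
So MorY is produced and active.
No repressor is bound and MorY is active, so *orvY* is transcribed.
So OrvY is produced and active.
Ornithine is present, so CilF is inactive.
Autoinducer-2 is absent, so DulQ is inactive.
With repressor OrvY bound, *velX* is not transcribed.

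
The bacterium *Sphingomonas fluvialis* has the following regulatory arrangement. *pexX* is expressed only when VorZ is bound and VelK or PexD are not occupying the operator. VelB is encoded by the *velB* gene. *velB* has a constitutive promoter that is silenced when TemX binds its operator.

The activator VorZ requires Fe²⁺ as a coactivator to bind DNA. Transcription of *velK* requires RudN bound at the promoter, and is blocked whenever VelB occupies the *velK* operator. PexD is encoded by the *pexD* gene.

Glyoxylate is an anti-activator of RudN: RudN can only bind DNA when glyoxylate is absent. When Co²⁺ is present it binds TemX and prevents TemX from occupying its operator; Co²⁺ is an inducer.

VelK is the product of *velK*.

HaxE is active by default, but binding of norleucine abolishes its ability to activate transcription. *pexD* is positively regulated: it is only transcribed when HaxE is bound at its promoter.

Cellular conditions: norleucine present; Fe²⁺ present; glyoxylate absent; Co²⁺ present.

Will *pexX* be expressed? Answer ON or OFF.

Co²⁺ is present, so TemX is inactive.
With no repressor bound, *velB* is transcribed.
So VelB is produced and active.
Glyoxylate is absent, so RudN is active.
With repressor VelB bound, *velK* is not transcribed.
So VelK is not produced.
Norleucine is present, so HaxE is inactive.
Required activator HaxE is absent, so *pexD* is not transcribed.
So PexD is not produced.
Fe²⁺ is present, so VorZ is active.
No repressor is bound and VorZ is active, so *pexX* is transcribed.

ON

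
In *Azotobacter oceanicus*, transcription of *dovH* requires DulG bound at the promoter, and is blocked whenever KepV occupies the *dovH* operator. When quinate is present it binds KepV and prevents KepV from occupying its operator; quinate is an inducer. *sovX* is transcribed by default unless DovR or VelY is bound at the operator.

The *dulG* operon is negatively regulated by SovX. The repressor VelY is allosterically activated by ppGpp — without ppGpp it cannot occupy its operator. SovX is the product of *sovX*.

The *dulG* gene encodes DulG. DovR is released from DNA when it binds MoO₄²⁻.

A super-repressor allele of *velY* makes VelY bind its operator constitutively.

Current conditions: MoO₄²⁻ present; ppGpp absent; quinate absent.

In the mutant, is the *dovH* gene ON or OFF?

OFF

MoO₄²⁻ is present, so DovR is inactive.
VelY is constitutively active in this strain.
With repressor VelY bound, *sovX* is not transcribed.
So SovX is not produced.
With no repressor bound, *dulG* is transcribed.
So DulG is produced and active.
Quinate is absent, so KepV is active.
With repressor KepV bound, *dovH* is not transcribed.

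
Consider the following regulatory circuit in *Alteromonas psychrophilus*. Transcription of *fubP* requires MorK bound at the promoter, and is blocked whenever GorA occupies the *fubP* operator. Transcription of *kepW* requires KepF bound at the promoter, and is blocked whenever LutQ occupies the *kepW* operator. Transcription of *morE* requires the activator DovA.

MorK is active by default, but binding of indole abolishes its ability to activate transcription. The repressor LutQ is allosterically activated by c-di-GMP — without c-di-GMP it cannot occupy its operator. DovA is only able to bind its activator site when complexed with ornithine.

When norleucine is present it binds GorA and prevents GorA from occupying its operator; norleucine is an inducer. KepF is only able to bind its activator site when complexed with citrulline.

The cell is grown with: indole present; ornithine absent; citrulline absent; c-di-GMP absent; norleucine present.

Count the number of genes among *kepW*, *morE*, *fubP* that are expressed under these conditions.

c-di-GMP is absent, so LutQ is inactive.
Citrulline is absent, so KepF is inactive.
Required activator KepF is absent, so *kepW* is not transcribed.
→ *kepW* is OFF.
Ornithine is absent, so DovA is inactive.
Required activator DovA is absent, so *morE* is not transcribed.
→ *morE* is OFF.
Norleucine is present, so GorA is inactive.
Indole is present, so MorK is inactive.
Required activator MorK is absent, so *fubP* is not transcribed.
→ *fubP* is OFF.
0 of the 3 genes are transcribed.

0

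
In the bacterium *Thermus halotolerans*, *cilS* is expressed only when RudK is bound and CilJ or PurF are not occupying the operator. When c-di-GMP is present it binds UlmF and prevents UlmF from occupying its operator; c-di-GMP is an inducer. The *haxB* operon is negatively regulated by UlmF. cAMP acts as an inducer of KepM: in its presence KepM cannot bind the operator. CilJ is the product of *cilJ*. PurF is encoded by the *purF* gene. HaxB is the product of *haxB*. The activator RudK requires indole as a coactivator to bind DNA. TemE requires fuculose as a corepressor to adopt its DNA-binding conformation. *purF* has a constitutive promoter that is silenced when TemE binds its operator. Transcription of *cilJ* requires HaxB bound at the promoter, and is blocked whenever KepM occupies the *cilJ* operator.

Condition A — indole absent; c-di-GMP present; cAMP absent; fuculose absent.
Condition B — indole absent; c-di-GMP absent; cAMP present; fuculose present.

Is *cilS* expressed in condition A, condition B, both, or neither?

neither

Condition A:
Indole is absent, so RudK is inactive.
c-di-GMP is present, so UlmF is inactive.
With no repressor bound, *haxB* is transcribed.
So HaxB is produced and active.
cAMP is absent, so KepM is active.
With repressor KepM bound, *cilJ* is not transcribed.
So CilJ is not produced.
Fuculose is absent, so TemE is inactive.
With no repressor bound, *purF* is transcribed.
So PurF is produced and active.
With repressor PurF bound, *cilS* is not transcribed.
→ *cilS* is OFF in A.
Condition B:
Indole is absent, so RudK is inactive.
c-di-GMP is absent, so UlmF is active.
With repressor UlmF bound, *haxB* is not transcribed.
So HaxB is not produced.
cAMP is present, so KepM is inactive.
Required activator HaxB is absent, so *cilJ* is not transcribed.
So CilJ is not produced.
Fuculose is present, so TemE is active.
With repressor TemE bound, *purF* is not transcribed.
So PurF is not produced.
Required activator RudK is absent, so *cilS* is not transcribed.
→ *cilS* is OFF in B.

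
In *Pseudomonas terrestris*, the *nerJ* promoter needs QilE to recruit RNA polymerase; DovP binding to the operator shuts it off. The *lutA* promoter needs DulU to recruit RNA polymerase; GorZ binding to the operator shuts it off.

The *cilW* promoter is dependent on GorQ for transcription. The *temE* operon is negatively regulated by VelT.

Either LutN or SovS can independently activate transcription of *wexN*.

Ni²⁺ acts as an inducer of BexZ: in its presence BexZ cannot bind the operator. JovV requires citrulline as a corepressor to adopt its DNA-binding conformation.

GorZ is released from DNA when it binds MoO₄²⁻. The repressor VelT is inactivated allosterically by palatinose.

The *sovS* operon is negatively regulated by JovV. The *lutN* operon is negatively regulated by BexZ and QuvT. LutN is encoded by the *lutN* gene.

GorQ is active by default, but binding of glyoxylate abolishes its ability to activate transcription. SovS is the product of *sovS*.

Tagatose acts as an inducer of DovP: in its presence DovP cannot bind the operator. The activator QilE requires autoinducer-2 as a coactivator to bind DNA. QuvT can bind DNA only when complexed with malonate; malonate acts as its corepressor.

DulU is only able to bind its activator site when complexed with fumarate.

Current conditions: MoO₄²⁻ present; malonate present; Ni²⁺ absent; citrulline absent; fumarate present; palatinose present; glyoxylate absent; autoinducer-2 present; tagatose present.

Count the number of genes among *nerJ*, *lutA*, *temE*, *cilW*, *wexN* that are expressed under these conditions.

5

Tagatose is present, so DovP is inactive.
Autoinducer-2 is present, so QilE is active.
No repressor is bound and QilE is active, so *nerJ* is transcribed.
→ *nerJ* is ON.
Fumarate is present, so DulU is active.
MoO₄²⁻ is present, so GorZ is inactive.
No repressor is bound and DulU is active, so *lutA* is transcribed.
→ *lutA* is ON.
Palatinose is present, so VelT is inactive.
With no repressor bound, *temE* is transcribed.
→ *temE* is ON.
Glyoxylate is absent, so GorQ is active.
No repressor is bound and GorQ is active, so *cilW* is transcribed.
→ *cilW* is ON.
Ni²⁺ is absent, so BexZ is active.
Malonate is present, so QuvT is active.
With repressor BexZ bound, *lutN* is not transcribed.
So LutN is not produced.
Citrulline is absent, so JovV is inactive.
With no repressor bound, *sovS* is transcribed.
So SovS is produced and active.
Activator SovS is present, so *wexN* is transcribed.
→ *wexN* is ON.
5 of the 5 genes are transcribed.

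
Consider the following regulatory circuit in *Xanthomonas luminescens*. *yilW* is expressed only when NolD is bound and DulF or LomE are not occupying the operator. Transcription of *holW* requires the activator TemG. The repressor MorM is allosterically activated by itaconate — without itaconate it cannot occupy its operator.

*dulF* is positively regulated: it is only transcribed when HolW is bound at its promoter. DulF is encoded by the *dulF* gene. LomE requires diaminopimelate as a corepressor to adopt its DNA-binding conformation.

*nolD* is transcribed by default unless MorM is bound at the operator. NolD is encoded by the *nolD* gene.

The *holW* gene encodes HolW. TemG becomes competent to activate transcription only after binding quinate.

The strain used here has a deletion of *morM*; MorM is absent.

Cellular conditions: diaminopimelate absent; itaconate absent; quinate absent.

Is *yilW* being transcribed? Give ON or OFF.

Quinate is absent, so TemG is inactive.
Required activator TemG is absent, so *holW* is not transcribed.
So HolW is not produced.
Required activator HolW is absent, so *dulF* is not transcribed.
So DulF is not produced.
MorM is non-functional in this strain, so it has no effect.
With no repressor bound, *nolD* is transcribed.
So NolD is produced and active.
Diaminopimelate is absent, so LomE is inactive.
No repressor is bound and NolD is active, so *yilW* is transcribed.

ON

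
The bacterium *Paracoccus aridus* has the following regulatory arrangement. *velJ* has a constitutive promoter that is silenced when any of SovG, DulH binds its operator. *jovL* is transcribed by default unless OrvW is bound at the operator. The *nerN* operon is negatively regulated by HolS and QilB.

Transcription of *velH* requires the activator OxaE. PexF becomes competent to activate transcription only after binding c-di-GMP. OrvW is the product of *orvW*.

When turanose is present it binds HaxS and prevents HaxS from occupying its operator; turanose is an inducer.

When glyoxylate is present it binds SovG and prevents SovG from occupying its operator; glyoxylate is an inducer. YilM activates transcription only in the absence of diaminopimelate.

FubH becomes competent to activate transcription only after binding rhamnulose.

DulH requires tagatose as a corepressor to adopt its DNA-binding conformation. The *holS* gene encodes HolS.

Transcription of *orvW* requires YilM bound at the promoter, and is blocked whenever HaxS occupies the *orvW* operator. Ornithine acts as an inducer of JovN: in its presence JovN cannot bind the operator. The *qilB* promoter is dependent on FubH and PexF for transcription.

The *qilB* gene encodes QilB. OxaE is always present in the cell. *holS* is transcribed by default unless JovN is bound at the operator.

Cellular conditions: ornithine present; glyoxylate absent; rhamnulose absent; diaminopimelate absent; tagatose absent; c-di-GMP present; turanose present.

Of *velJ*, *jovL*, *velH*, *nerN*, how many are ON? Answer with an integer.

Glyoxylate is absent, so SovG is active.
Tagatose is absent, so DulH is inactive.
With repressor SovG bound, *velJ* is not transcribed.
→ *velJ* is OFF.
Turanose is present, so HaxS is inactive.
Diaminopimelate is absent, so YilM is active.
No repressor is bound and YilM is active, so *orvW* is transcribed.
So OrvW is produced and active.
With repressor OrvW bound, *jovL* is not transcribed.
→ *jovL* is OFF.
OxaE is produced constitutively and is active.
No repressor is bound and OxaE is active, so *velH* is transcribed.
→ *velH* is ON.
Ornithine is present, so JovN is inactive.
With no repressor bound, *holS* is transcribed.
So HolS is produced and active.
Rhamnulose is absent, so FubH is inactive.
c-di-GMP is present, so PexF is active.
Required activator FubH is absent, so *qilB* is not transcribed.
So QilB is not produced.
With repressor HolS bound, *nerN* is not transcribed.
→ *nerN* is OFF.
1 of the 4 genes is transcribed.

1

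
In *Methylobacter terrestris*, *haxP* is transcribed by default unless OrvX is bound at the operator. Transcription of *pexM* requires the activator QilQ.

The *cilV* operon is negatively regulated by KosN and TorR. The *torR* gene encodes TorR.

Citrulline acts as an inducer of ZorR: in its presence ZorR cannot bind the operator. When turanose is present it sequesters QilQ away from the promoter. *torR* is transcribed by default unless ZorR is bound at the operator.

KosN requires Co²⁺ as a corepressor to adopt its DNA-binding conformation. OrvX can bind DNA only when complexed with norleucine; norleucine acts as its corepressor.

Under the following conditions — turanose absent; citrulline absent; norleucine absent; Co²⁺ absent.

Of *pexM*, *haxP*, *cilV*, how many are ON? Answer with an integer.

3

Turanose is absent, so QilQ is active.
No repressor is bound and QilQ is active, so *pexM* is transcribed.
→ *pexM* is ON.
Norleucine is absent, so OrvX is inactive.
With no repressor bound, *haxP* is transcribed.
→ *haxP* is ON.
Co²⁺ is absent, so KosN is inactive.
Citrulline is absent, so ZorR is active.
With repressor ZorR bound, *torR* is not transcribed.
So TorR is not produced.
With no repressor bound, *cilV* is transcribed.
→ *cilV* is ON.
3 of the 3 genes are transcribed.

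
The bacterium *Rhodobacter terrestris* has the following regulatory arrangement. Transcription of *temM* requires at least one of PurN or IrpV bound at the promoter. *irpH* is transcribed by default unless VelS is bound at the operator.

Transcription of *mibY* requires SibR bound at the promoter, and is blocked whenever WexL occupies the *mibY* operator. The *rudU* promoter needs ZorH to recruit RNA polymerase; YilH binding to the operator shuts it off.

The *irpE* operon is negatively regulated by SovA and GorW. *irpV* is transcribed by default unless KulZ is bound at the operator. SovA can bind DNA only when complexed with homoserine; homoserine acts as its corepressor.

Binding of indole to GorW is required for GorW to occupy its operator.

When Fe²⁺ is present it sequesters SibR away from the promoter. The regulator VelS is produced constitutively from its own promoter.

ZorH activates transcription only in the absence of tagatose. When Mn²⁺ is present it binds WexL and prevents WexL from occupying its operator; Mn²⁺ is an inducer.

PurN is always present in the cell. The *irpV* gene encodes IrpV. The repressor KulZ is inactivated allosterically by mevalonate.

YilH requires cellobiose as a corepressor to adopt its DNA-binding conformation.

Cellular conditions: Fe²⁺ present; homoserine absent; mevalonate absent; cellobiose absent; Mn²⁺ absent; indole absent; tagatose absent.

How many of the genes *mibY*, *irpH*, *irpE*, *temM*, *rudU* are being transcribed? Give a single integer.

Fe²⁺ is present, so SibR is inactive.
Mn²⁺ is absent, so WexL is active.
With repressor WexL bound, *mibY* is not transcribed.
→ *mibY* is OFF.
VelS is produced constitutively and is active.
With repressor VelS bound, *irpH* is not transcribed.
→ *irpH* is OFF.
Homoserine is absent, so SovA is inactive.
Indole is absent, so GorW is inactive.
With no repressor bound, *irpE* is transcribed.
→ *irpE* is ON.
PurN is produced constitutively and is active.
Mevalonate is absent, so KulZ is active.
With repressor KulZ bound, *irpV* is not transcribed.
So IrpV is not produced.
Activator PurN is present, so *temM* is transcribed.
→ *temM* is ON.
Tagatose is absent, so ZorH is active.
Cellobiose is absent, so YilH is inactive.
No repressor is bound and ZorH is active, so *rudU* is transcribed.
→ *rudU* is ON.
3 of the 5 genes are transcribed.

3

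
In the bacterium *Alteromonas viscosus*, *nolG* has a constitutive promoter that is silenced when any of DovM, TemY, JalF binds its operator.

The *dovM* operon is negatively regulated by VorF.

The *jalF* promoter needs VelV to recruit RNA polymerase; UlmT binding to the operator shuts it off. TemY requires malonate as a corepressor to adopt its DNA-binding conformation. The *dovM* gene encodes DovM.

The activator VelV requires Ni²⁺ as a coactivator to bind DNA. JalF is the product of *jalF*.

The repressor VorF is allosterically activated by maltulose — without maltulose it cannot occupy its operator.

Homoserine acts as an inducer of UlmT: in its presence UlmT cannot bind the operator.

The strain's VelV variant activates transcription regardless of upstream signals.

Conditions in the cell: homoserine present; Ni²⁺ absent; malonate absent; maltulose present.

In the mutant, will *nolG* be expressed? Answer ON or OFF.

Maltulose is present, so VorF is active.
With repressor VorF bound, *dovM* is not transcribed.
So DovM is not produced.
Malonate is absent, so TemY is inactive.
Homoserine is present, so UlmT is inactive.
VelV is constitutively active in this strain.
No repressor is bound and VelV is active, so *jalF* is transcribed.
So JalF is produced and active.
With repressor JalF bound, *nolG* is not transcribed.

OFF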